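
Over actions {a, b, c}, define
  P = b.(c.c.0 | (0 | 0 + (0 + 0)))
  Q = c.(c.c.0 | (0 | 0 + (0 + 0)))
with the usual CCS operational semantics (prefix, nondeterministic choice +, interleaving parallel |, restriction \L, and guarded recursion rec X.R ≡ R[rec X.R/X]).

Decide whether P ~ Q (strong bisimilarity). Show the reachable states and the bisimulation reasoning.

P ≁ Q

Reachable graph of P (4 states):
  u0 = b.(c.c.0 | (0 | 0 + (0 + 0))) has moves —b→ u1
  u1 = c.c.0 | (0 | 0 + (0 + 0)) has moves —c→ u2
  u2 = c.0 | (0 | 0 + (0 + 0)) has moves —c→ u3
  u3 = 0 | (0 | 0 + (0 + 0)) has moves (no moves)
Reachable graph of Q (4 states):
  v0 = c.(c.c.0 | (0 | 0 + (0 + 0))) has moves —c→ v1
  v1 = c.c.0 | (0 | 0 + (0 + 0)) has moves —c→ v2
  v2 = c.0 | (0 | 0 + (0 + 0)) has moves —c→ v3
  v3 = 0 | (0 | 0 + (0 + 0)) has moves (no moves)
Coarsest stable partition (strong bisimilarity classes):
  B0 = {u0}
  B1 = {u1, v1}
  B2 = {u2, v2}
  B3 = {u3, v3}
  B4 = {v0}
u0 ∈ B0, v0 ∈ B4 → different blocks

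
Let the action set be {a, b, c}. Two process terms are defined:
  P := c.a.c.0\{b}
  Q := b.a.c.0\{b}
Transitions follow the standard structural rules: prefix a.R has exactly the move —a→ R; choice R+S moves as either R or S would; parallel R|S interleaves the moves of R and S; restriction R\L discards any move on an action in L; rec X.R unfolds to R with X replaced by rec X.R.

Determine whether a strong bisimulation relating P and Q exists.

P's transition system — 4 states:
  u0 = c.a.c.0\{b} → --c--▸ u1
  u1 = a.c.0\{b} → --a--▸ u2
  u2 = c.0\{b} → --c--▸ u3
  u3 = 0\{b} → stopped
Q's transition system — 4 states:
  v0 = b.a.c.0\{b} → --b--▸ v1
  v1 = a.c.0\{b} → --a--▸ v2
  v2 = c.0\{b} → --c--▸ v3
  v3 = 0\{b} → stopped
Bisimilarity quotient blocks:
  B0 = {u0}
  B1 = {u1, v1}
  B2 = {u2, v2}
  B3 = {u3, v3}
  B4 = {v0}
u0 ∈ B0, v0 ∈ B4 → different blocks

not bisimilar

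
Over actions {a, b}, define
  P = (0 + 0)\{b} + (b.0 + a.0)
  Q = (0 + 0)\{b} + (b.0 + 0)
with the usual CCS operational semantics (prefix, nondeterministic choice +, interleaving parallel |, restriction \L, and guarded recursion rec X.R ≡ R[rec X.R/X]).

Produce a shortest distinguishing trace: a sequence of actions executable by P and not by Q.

a

LTS(P): 2 reachable states
  m0 = (0 + 0)\{b} + (b.0 + a.0) has moves =a=> m1, =b=> m1
  m1 = 0 has moves ·
LTS(Q): 2 reachable states
  n0 = (0 + 0)\{b} + (b.0 + 0) has moves =b=> n1
  n1 = 0 has moves ·
Run σ = ⟨a⟩ on P: start {m0}
  [1] a ⇒ {m1}
  — P admits the full trace.
Run σ = ⟨a⟩ on Q: start {n0}
  [1] a ⇒ ∅  — Q cannot continue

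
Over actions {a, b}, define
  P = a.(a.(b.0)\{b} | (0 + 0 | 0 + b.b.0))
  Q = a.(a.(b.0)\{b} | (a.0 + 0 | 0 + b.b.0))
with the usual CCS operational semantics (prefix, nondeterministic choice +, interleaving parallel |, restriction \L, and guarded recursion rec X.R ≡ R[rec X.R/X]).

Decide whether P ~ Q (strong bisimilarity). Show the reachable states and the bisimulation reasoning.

P's transition system — 7 states:
  u0 = a.(a.(b.0)\{b} | (0 + 0 | 0 + b.b.0)) has moves =a=> u1
  u1 = a.(b.0)\{b} | (0 + 0 | 0 + b.b.0) has moves =a=> u2, =b=> u3
  u2 = (b.0)\{b} | (0 + 0 | 0 + b.b.0) has moves =b=> u4
  u3 = a.(b.0)\{b} | b.0 has moves =a=> u4, =b=> u5
  u4 = (b.0)\{b} | b.0 has moves =b=> u6
  u5 = a.(b.0)\{b} | 0 has moves =a=> u6
  u6 = (b.0)\{b} | 0 has moves deadlocked
Q's transition system — 7 states:
  v0 = a.(a.(b.0)\{b} | (a.0 + 0 | 0 + b.b.0)) has moves =a=> v1
  v1 = a.(b.0)\{b} | (a.0 + 0 | 0 + b.b.0) has moves =a=> v2, =a=> v3, =b=> v4
  v2 = (b.0)\{b} | (a.0 + 0 | 0 + b.b.0) has moves =a=> v5, =b=> v6
  v3 = a.(b.0)\{b} | 0 has moves =a=> v5
  v4 = a.(b.0)\{b} | b.0 has moves =a=> v6, =b=> v3
  v5 = (b.0)\{b} | 0 has moves deadlocked
  v6 = (b.0)\{b} | b.0 has moves =b=> v5
Partition-refinement fixed point:
  B0 = {u0}
  B1 = {u1}
  B2 = {u2}
  B3 = {u4, v6}
  B4 = {u6, v5}
  B5 = {u3, v4}
  B6 = {u5, v3}
  B7 = {v0}
  B8 = {v1}
  B9 = {v2}
u0 ∈ B0, v0 ∈ B7 → different blocks

not bisimilar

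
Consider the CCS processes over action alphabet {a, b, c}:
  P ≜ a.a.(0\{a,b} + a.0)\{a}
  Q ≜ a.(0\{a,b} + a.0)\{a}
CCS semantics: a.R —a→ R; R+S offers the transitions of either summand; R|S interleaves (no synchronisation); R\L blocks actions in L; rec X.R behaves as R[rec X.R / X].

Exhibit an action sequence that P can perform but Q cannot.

LTS(P): 3 reachable states
  s0 = a.a.(0\{a,b} + a.0)\{a} → ··a··> s1
  s1 = a.(0\{a,b} + a.0)\{a} → ··a··> s2
  s2 = (0\{a,b} + a.0)\{a} → deadlocked
LTS(Q): 2 reachable states
  t0 = a.(0\{a,b} + a.0)\{a} → ··a··> t1
  t1 = (0\{a,b} + a.0)\{a} → deadlocked
Run σ = ⟨aa⟩ on P: start {s0}
  [1] a ⇒ {s1}
  [2] a ⇒ {s2}
  — P admits the full trace.
Run σ = ⟨aa⟩ on Q: start {t0}
  [1] a ⇒ {t1}
  [2] a ⇒ ∅  — Q cannot continue

aa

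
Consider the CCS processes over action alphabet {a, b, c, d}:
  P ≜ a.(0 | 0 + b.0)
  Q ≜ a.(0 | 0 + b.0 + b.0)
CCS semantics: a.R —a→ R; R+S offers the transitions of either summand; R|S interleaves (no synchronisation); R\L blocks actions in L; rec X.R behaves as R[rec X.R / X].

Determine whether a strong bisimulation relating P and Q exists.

Reachable graph of P (3 states):
  s0 = a.(0 | 0 + b.0) has moves —a→ s1
  s1 = 0 | 0 + b.0 has moves —b→ s2
  s2 = 0 has moves deadlocked
Reachable graph of Q (3 states):
  t0 = a.(0 | 0 + b.0 + b.0) has moves —a→ t1
  t1 = 0 | 0 + b.0 + b.0 has moves —b→ t2
  t2 = 0 has moves deadlocked
Coarsest stable partition (strong bisimilarity classes):
  B0 = {s0, t0}
  B1 = {s1, t1}
  B2 = {s2, t2}
s0 ∈ B0, t0 ∈ B0 → same block

bisimilar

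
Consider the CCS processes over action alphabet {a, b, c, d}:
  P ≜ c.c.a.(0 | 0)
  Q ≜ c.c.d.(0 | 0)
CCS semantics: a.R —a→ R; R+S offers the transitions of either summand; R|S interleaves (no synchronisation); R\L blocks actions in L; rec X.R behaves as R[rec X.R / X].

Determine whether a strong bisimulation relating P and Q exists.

NO

Reachable graph of P (4 states):
  s0 = c.c.a.(0 | 0) :: --c--▸ s1
  s1 = c.a.(0 | 0) :: --c--▸ s2
  s2 = a.(0 | 0) :: --a--▸ s3
  s3 = 0 | 0 :: stopped
Reachable graph of Q (4 states):
  t0 = c.c.d.(0 | 0) :: --c--▸ t1
  t1 = c.d.(0 | 0) :: --c--▸ t2
  t2 = d.(0 | 0) :: --d--▸ t3
  t3 = 0 | 0 :: stopped
Partition-refinement fixed point:
  B0 = {s0}
  B1 = {s1}
  B2 = {s2}
  B3 = {s3, t3}
  B4 = {t0}
  B5 = {t1}
  B6 = {t2}
s0 ∈ B0, t0 ∈ B4 → different blocks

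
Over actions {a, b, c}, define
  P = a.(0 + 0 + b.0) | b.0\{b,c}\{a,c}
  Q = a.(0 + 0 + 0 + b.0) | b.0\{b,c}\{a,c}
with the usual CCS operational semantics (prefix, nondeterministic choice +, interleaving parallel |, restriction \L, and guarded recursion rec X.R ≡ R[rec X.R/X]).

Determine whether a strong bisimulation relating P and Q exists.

P's transition system — 6 states:
  s0 = a.(0 + 0 + b.0) | b.0\{b,c}\{a,c} | -a-> s1, -b-> s2
  s1 = (0 + 0 + b.0) | b.0\{b,c}\{a,c} | -b-> s3, -b-> s4
  s2 = a.(0 + 0 + b.0) | 0\{b,c}\{a,c} | -a-> s3
  s3 = (0 + 0 + b.0) | 0\{b,c}\{a,c} | -b-> s5
  s4 = 0 | b.0\{b,c}\{a,c} | -b-> s5
  s5 = 0 | 0\{b,c}\{a,c} | ·
Q's transition system — 6 states:
  t0 = a.(0 + 0 + 0 + b.0) | b.0\{b,c}\{a,c} | -a-> t1, -b-> t2
  t1 = (0 + 0 + 0 + b.0) | b.0\{b,c}\{a,c} | -b-> t3, -b-> t4
  t2 = a.(0 + 0 + 0 + b.0) | 0\{b,c}\{a,c} | -a-> t3
  t3 = (0 + 0 + 0 + b.0) | 0\{b,c}\{a,c} | -b-> t5
  t4 = 0 | b.0\{b,c}\{a,c} | -b-> t5
  t5 = 0 | 0\{b,c}\{a,c} | ·
Bisimilarity quotient blocks:
  B0 = {s0, t0}
  B1 = {s1, t1}
  B2 = {s3, s4, t3, t4}
  B3 = {s5, t5}
  B4 = {s2, t2}
s0 ∈ B0, t0 ∈ B0 → same block

YES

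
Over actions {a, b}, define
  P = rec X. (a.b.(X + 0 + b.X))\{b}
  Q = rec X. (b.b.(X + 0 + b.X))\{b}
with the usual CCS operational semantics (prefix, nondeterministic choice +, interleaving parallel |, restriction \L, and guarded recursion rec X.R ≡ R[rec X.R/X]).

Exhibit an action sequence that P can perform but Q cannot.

a

P's transition system — 2 states:
  u0 = rec X. (a.b.(X + 0 + b.X))\{b} :: -a-> u1
  u1 = (b.((rec X. (a.b.(X + 0 + b.X))\{b}) + 0 + b.(rec X. (a.b.(X + 0 + b.X))\{b})))\{b} :: ·
Q's transition system — 1 states:
  v0 = rec X. (b.b.(X + 0 + b.X))\{b} :: ·
Trace ⟨a⟩ through P, begin at {u0}:
  [1] a ⇒ {u1}
  P completes σ.
Trace ⟨a⟩ through Q, begin at {v0}:
  [1] a ⇒ ∅ (Q stuck)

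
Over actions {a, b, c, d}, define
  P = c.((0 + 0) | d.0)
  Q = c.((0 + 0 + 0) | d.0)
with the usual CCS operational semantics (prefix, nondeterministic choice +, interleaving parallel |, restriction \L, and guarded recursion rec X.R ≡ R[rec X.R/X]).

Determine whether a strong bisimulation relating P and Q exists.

Reachable graph of P (3 states):
  u0 = c.((0 + 0) | d.0) | --c--▸ u1
  u1 = (0 + 0) | d.0 | --d--▸ u2
  u2 = (0 + 0) | 0 | stopped
Reachable graph of Q (3 states):
  v0 = c.((0 + 0 + 0) | d.0) | --c--▸ v1
  v1 = (0 + 0 + 0) | d.0 | --d--▸ v2
  v2 = (0 + 0 + 0) | 0 | stopped
Partition-refinement fixed point:
  B0 = {u0, v0}
  B1 = {u1, v1}
  B2 = {u2, v2}
u0 ∈ B0, v0 ∈ B0 → same block

bisimilar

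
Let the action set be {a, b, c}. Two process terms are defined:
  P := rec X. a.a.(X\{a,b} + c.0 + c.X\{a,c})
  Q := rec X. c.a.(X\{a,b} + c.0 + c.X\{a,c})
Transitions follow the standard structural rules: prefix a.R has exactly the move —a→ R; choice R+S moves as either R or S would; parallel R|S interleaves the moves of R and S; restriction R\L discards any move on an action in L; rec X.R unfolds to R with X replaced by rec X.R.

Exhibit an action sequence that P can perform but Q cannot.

a

LTS(P): 5 reachable states
  p0 = rec X. a.a.(X\{a,b} + c.0 + c.X\{a,c}) | -a-> p1
  p1 = a.((rec X. a.a.(X\{a,b} + c.0 + c.X\{a,c}))\{a,b} + c.0 + c.(rec X. a.a.(X\{a,b} + c.0 + c.X\{a,c}))\{a,c}) | -a-> p2
  p2 = (rec X. a.a.(X\{a,b} + c.0 + c.X\{a,c}))\{a,b} + c.0 + c.(rec X. a.a.(X\{a,b} + c.0 + c.X\{a,c}))\{a,c} | -c-> p3, -c-> p4
  p3 = (rec X. a.a.(X\{a,b} + c.0 + c.X\{a,c}))\{a,c} | ·
  p4 = 0 | ·
LTS(Q): 6 reachable states
  q0 = rec X. c.a.(X\{a,b} + c.0 + c.X\{a,c}) | -c-> q1
  q1 = a.((rec X. c.a.(X\{a,b} + c.0 + c.X\{a,c}))\{a,b} + c.0 + c.(rec X. c.a.(X\{a,b} + c.0 + c.X\{a,c}))\{a,c}) | -a-> q2
  q2 = (rec X. c.a.(X\{a,b} + c.0 + c.X\{a,c}))\{a,b} + c.0 + c.(rec X. c.a.(X\{a,b} + c.0 + c.X\{a,c}))\{a,c} | -c-> q3, -c-> q4, -c-> q5
  q3 = (a.((rec X. c.a.(X\{a,b} + c.0 + c.X\{a,c}))\{a,b} + c.0 + c.(rec X. c.a.(X\{a,b} + c.0 + c.X\{a,c}))\{a,c}))\{a,b} | ·
  q4 = (rec X. c.a.(X\{a,b} + c.0 + c.X\{a,c}))\{a,c} | ·
  q5 = 0 | ·
Run σ = ⟨a⟩ on P: start {p0}
  step 1 (a): {p1}
  P completes σ.
Run σ = ⟨a⟩ on Q: start {q0}
  step 1 (a): ∅ (Q stuck)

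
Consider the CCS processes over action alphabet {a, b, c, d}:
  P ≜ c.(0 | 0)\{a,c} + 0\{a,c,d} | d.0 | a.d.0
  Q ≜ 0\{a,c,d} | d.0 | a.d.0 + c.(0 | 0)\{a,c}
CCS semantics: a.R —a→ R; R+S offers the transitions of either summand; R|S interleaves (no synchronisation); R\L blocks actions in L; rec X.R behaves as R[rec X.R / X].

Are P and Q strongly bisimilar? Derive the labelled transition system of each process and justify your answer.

YES

Reachable graph of P (7 states):
  u0 = c.(0 | 0)\{a,c} + 0\{a,c,d} | d.0 | a.d.0 | =a=> u1, =c=> u2, =d=> u3
  u1 = 0\{a,c,d} | d.0 | d.0 | =d=> u4, =d=> u5
  u2 = (0 | 0)\{a,c} | (no moves)
  u3 = 0\{a,c,d} | 0 | a.d.0 | =a=> u4
  u4 = 0\{a,c,d} | 0 | d.0 | =d=> u6
  u5 = 0\{a,c,d} | d.0 | 0 | =d=> u6
  u6 = 0\{a,c,d} | 0 | 0 | (no moves)
Reachable graph of Q (7 states):
  v0 = 0\{a,c,d} | d.0 | a.d.0 + c.(0 | 0)\{a,c} | =a=> v1, =c=> v2, =d=> v3
  v1 = 0\{a,c,d} | d.0 | d.0 | =d=> v4, =d=> v5
  v2 = (0 | 0)\{a,c} | (no moves)
  v3 = 0\{a,c,d} | 0 | a.d.0 | =a=> v4
  v4 = 0\{a,c,d} | 0 | d.0 | =d=> v6
  v5 = 0\{a,c,d} | d.0 | 0 | =d=> v6
  v6 = 0\{a,c,d} | 0 | 0 | (no moves)
Bisimilarity quotient blocks:
  B0 = {u0, v0}
  B1 = {u2, u6, v2, v6}
  B2 = {u1, v1}
  B3 = {u4, u5, v4, v5}
  B4 = {u3, v3}
u0 ∈ B0, v0 ∈ B0 → same block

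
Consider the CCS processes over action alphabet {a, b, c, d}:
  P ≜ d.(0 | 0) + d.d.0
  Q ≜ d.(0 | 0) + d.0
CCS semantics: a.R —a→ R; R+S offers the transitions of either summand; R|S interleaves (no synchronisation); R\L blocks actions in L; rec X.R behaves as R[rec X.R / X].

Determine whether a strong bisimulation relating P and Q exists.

NO

Reachable graph of P (4 states):
  p0 = d.(0 | 0) + d.d.0 ⊢ -d-> p1, -d-> p2
  p1 = 0 | 0 ⊢ ·
  p2 = d.0 ⊢ -d-> p3
  p3 = 0 ⊢ ·
Reachable graph of Q (3 states):
  q0 = d.(0 | 0) + d.0 ⊢ -d-> q1, -d-> q2
  q1 = 0 ⊢ ·
  q2 = 0 | 0 ⊢ ·
Coarsest stable partition (strong bisimilarity classes):
  B0 = {p0}
  B1 = {p1, p3, q1, q2}
  B2 = {p2, q0}
p0 ∈ B0, q0 ∈ B2 → different blocks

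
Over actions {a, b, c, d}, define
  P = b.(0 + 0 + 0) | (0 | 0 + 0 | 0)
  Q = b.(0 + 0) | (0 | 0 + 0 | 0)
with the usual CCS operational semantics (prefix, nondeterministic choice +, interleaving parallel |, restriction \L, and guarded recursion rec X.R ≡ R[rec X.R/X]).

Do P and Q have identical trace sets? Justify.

YES

LTS(P): 2 reachable states
  p0 = b.(0 + 0 + 0) | (0 | 0 + 0 | 0) → —b→ p1
  p1 = (0 + 0 + 0) | (0 | 0 + 0 | 0) → ∅
LTS(Q): 2 reachable states
  q0 = b.(0 + 0) | (0 | 0 + 0 | 0) → —b→ q1
  q1 = (0 + 0) | (0 | 0 + 0 | 0) → ∅
Partition-refinement fixed point:
  B0 = {p0, q0}
  B1 = {p1, q1}
p0 ∈ B0, q0 ∈ B0 → same block
Bisimilar ⇒ trace-equivalent.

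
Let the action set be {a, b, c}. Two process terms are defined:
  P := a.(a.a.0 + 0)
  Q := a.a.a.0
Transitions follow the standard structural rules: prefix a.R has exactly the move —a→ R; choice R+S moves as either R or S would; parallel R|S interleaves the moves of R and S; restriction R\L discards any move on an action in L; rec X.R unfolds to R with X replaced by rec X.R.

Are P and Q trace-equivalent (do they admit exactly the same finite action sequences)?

traces(P) = traces(Q)

LTS(P): 4 reachable states
  m0 = a.(a.a.0 + 0) | -a-> m1
  m1 = a.a.0 + 0 | -a-> m2
  m2 = a.0 | -a-> m3
  m3 = 0 | ∅
LTS(Q): 4 reachable states
  n0 = a.a.a.0 | -a-> n1
  n1 = a.a.0 | -a-> n2
  n2 = a.0 | -a-> n3
  n3 = 0 | ∅
Coarsest stable partition (strong bisimilarity classes):
  B0 = {m0, n0}
  B1 = {m1, n1}
  B2 = {m2, n2}
  B3 = {m3, n3}
m0 ∈ B0, n0 ∈ B0 → same block
Bisimilar ⇒ trace-equivalent.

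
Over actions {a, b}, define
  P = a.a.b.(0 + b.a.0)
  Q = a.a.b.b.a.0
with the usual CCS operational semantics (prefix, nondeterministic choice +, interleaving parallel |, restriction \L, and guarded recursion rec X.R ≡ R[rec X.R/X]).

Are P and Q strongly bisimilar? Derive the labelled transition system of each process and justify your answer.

Reachable graph of P (6 states):
  u0 = a.a.b.(0 + b.a.0) | ··a··> u1
  u1 = a.b.(0 + b.a.0) | ··a··> u2
  u2 = b.(0 + b.a.0) | ··b··> u3
  u3 = 0 + b.a.0 | ··b··> u4
  u4 = a.0 | ··a··> u5
  u5 = 0 | deadlocked
Reachable graph of Q (6 states):
  v0 = a.a.b.b.a.0 | ··a··> v1
  v1 = a.b.b.a.0 | ··a··> v2
  v2 = b.b.a.0 | ··b··> v3
  v3 = b.a.0 | ··b··> v4
  v4 = a.0 | ··a··> v5
  v5 = 0 | deadlocked
Bisimilarity quotient blocks:
  B0 = {u0, v0}
  B1 = {u1, v1}
  B2 = {u2, v2}
  B3 = {u3, v3}
  B4 = {u4, v4}
  B5 = {u5, v5}
u0 ∈ B0, v0 ∈ B0 → same block

bisimilar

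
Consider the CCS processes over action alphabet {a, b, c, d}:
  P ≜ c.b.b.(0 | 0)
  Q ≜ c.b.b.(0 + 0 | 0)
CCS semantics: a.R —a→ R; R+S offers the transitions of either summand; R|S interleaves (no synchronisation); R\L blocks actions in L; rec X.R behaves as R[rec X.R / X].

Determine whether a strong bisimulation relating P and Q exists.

bisimilar

Reachable graph of P (4 states):
  p0 = c.b.b.(0 | 0) ⊢ =c=> p1
  p1 = b.b.(0 | 0) ⊢ =b=> p2
  p2 = b.(0 | 0) ⊢ =b=> p3
  p3 = 0 | 0 ⊢ ∅
Reachable graph of Q (4 states):
  q0 = c.b.b.(0 + 0 | 0) ⊢ =c=> q1
  q1 = b.b.(0 + 0 | 0) ⊢ =b=> q2
  q2 = b.(0 + 0 | 0) ⊢ =b=> q3
  q3 = 0 + 0 | 0 ⊢ ∅
Bisimilarity quotient blocks:
  B0 = {p0, q0}
  B1 = {p1, q1}
  B2 = {p2, q2}
  B3 = {p3, q3}
p0 ∈ B0, q0 ∈ B0 → same block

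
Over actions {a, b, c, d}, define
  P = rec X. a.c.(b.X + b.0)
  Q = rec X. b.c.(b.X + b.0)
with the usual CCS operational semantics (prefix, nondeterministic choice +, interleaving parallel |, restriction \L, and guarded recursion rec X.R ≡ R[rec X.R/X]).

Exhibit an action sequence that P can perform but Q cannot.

a

P's transition system — 4 states:
  s0 = rec X. a.c.(b.X + b.0) :: —a→ s1
  s1 = c.(b.(rec X. a.c.(b.X + b.0)) + b.0) :: —c→ s2
  s2 = b.(rec X. a.c.(b.X + b.0)) + b.0 :: —b→ s0, —b→ s3
  s3 = 0 :: deadlocked
Q's transition system — 4 states:
  t0 = rec X. b.c.(b.X + b.0) :: —b→ t1
  t1 = c.(b.(rec X. b.c.(b.X + b.0)) + b.0) :: —c→ t2
  t2 = b.(rec X. b.c.(b.X + b.0)) + b.0 :: —b→ t0, —b→ t3
  t3 = 0 :: deadlocked
Run σ = ⟨a⟩ on P: start {s0}
  step 1 (a): {s1}
  — P admits the full trace.
Run σ = ⟨a⟩ on Q: start {t0}
  step 1 (a): ∅ (Q stuck)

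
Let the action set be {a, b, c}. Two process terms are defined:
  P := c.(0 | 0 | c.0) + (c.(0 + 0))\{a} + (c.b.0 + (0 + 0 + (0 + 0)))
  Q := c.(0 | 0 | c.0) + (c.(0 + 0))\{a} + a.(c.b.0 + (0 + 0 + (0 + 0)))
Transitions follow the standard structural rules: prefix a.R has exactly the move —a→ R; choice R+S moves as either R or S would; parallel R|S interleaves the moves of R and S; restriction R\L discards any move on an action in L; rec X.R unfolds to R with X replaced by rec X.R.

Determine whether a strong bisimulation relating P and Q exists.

P ≁ Q

P's transition system — 6 states:
  s0 = c.(0 | 0 | c.0) + (c.(0 + 0))\{a} + (c.b.0 + (0 + 0 + (0 + 0))) :: =c=> s1, =c=> s2, =c=> s3
  s1 = (0 + 0)\{a} :: ∅
  s2 = 0 | 0 | c.0 :: =c=> s4
  s3 = b.0 :: =b=> s5
  s4 = 0 | 0 | 0 :: ∅
  s5 = 0 :: ∅
Q's transition system — 7 states:
  t0 = c.(0 | 0 | c.0) + (c.(0 + 0))\{a} + a.(c.b.0 + (0 + 0 + (0 + 0))) :: =a=> t1, =c=> t2, =c=> t3
  t1 = c.b.0 + (0 + 0 + (0 + 0)) :: =c=> t4
  t2 = (0 + 0)\{a} :: ∅
  t3 = 0 | 0 | c.0 :: =c=> t5
  t4 = b.0 :: =b=> t6
  t5 = 0 | 0 | 0 :: ∅
  t6 = 0 :: ∅
Partition-refinement fixed point:
  B0 = {s0}
  B1 = {s1, s4, s5, t2, t5, t6}
  B2 = {s2, t3}
  B3 = {s3, t4}
  B4 = {t0}
  B5 = {t1}
s0 ∈ B0, t0 ∈ B4 → different blocks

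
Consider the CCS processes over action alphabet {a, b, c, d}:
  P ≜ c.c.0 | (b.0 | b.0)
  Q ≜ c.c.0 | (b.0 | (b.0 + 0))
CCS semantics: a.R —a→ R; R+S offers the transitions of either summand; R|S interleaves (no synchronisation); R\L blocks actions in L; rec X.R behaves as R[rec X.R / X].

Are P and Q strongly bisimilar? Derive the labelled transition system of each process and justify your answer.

bisimilar

P's transition system — 12 states:
  p0 = c.c.0 | (b.0 | b.0) → =b=> p1, =b=> p2, =c=> p3
  p1 = c.c.0 | (0 | b.0) → =b=> p4, =c=> p5
  p2 = c.c.0 | (b.0 | 0) → =b=> p4, =c=> p6
  p3 = c.0 | (b.0 | b.0) → =b=> p5, =b=> p6, =c=> p7
  p4 = c.c.0 | (0 | 0) → =c=> p8
  p5 = c.0 | (0 | b.0) → =b=> p8, =c=> p9
  p6 = c.0 | (b.0 | 0) → =b=> p8, =c=> p10
  p7 = 0 | (b.0 | b.0) → =b=> p10, =b=> p9
  p8 = c.0 | (0 | 0) → =c=> p11
  p9 = 0 | (0 | b.0) → =b=> p11
  p10 = 0 | (b.0 | 0) → =b=> p11
  p11 = 0 | (0 | 0) → ·
Q's transition system — 12 states:
  q0 = c.c.0 | (b.0 | (b.0 + 0)) → =b=> q1, =b=> q2, =c=> q3
  q1 = c.c.0 | (0 | (b.0 + 0)) → =b=> q4, =c=> q5
  q2 = c.c.0 | (b.0 | 0) → =b=> q4, =c=> q6
  q3 = c.0 | (b.0 | (b.0 + 0)) → =b=> q5, =b=> q6, =c=> q7
  q4 = c.c.0 | (0 | 0) → =c=> q8
  q5 = c.0 | (0 | (b.0 + 0)) → =b=> q8, =c=> q9
  q6 = c.0 | (b.0 | 0) → =b=> q8, =c=> q10
  q7 = 0 | (b.0 | (b.0 + 0)) → =b=> q10, =b=> q9
  q8 = c.0 | (0 | 0) → =c=> q11
  q9 = 0 | (0 | (b.0 + 0)) → =b=> q11
  q10 = 0 | (b.0 | 0) → =b=> q11
  q11 = 0 | (0 | 0) → ·
Coarsest stable partition (strong bisimilarity classes):
  B0 = {p0, q0}
  B1 = {p3, q3}
  B2 = {p7, q7}
  B3 = {p10, p9, q10, q9}
  B4 = {p11, q11}
  B5 = {p5, p6, q5, q6}
  B6 = {p8, q8}
  B7 = {p1, p2, q1, q2}
  B8 = {p4, q4}
p0 ∈ B0, q0 ∈ B0 → same block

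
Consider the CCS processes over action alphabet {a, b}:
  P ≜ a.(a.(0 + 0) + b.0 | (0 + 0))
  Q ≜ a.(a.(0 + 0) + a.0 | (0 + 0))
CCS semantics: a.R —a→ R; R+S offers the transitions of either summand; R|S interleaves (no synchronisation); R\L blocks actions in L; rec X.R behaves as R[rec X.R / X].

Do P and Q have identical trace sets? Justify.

traces(P) ≠ traces(Q) — witness ⟨ab⟩

P's transition system — 4 states:
  u0 = a.(a.(0 + 0) + b.0 | (0 + 0)) → ··a··> u1
  u1 = a.(0 + 0) + b.0 | (0 + 0) → ··a··> u2, ··b··> u3
  u2 = 0 + 0 → ·
  u3 = 0 | (0 + 0) → ·
Q's transition system — 4 states:
  v0 = a.(a.(0 + 0) + a.0 | (0 + 0)) → ··a··> v1
  v1 = a.(0 + 0) + a.0 | (0 + 0) → ··a··> v2, ··a··> v3
  v2 = 0 + 0 → ·
  v3 = 0 | (0 + 0) → ·
Trace ⟨ab⟩ through P, begin at {u0}:
  step 1 (a): {u1}
  step 2 (b): {u3}
  — P admits the full trace.
Trace ⟨ab⟩ through Q, begin at {v0}:
  step 1 (a): {v1}
  step 2 (b): no successor for Q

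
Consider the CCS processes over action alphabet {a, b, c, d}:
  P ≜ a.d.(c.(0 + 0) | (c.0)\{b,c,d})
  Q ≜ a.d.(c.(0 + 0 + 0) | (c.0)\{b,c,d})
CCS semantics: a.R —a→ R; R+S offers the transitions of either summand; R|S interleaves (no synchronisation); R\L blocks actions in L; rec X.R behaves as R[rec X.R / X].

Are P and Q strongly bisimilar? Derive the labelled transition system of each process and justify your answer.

LTS(P): 4 reachable states
  m0 = a.d.(c.(0 + 0) | (c.0)\{b,c,d}) ⊢ =a=> m1
  m1 = d.(c.(0 + 0) | (c.0)\{b,c,d}) ⊢ =d=> m2
  m2 = c.(0 + 0) | (c.0)\{b,c,d} ⊢ =c=> m3
  m3 = (0 + 0) | (c.0)\{b,c,d} ⊢ deadlocked
LTS(Q): 4 reachable states
  n0 = a.d.(c.(0 + 0 + 0) | (c.0)\{b,c,d}) ⊢ =a=> n1
  n1 = d.(c.(0 + 0 + 0) | (c.0)\{b,c,d}) ⊢ =d=> n2
  n2 = c.(0 + 0 + 0) | (c.0)\{b,c,d} ⊢ =c=> n3
  n3 = (0 + 0 + 0) | (c.0)\{b,c,d} ⊢ deadlocked
Coarsest stable partition (strong bisimilarity classes):
  B0 = {m0, n0}
  B1 = {m1, n1}
  B2 = {m2, n2}
  B3 = {m3, n3}
m0 ∈ B0, n0 ∈ B0 → same block

YES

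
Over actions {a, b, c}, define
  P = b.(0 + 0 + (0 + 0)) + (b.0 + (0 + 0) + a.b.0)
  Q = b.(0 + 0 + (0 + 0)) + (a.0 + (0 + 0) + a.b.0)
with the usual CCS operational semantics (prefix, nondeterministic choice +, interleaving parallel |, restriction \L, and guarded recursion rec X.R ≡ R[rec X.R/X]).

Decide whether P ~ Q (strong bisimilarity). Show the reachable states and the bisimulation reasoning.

P's transition system — 4 states:
  u0 = b.(0 + 0 + (0 + 0)) + (b.0 + (0 + 0) + a.b.0) ⊢ —a→ u1, —b→ u2, —b→ u3
  u1 = b.0 ⊢ —b→ u2
  u2 = 0 ⊢ ∅
  u3 = 0 + 0 + (0 + 0) ⊢ ∅
Q's transition system — 4 states:
  v0 = b.(0 + 0 + (0 + 0)) + (a.0 + (0 + 0) + a.b.0) ⊢ —a→ v1, —a→ v2, —b→ v3
  v1 = 0 ⊢ ∅
  v2 = b.0 ⊢ —b→ v1
  v3 = 0 + 0 + (0 + 0) ⊢ ∅
Coarsest stable partition (strong bisimilarity classes):
  B0 = {u0}
  B1 = {u1, v2}
  B2 = {u2, u3, v1, v3}
  B3 = {v0}
u0 ∈ B0, v0 ∈ B3 → different blocks

NO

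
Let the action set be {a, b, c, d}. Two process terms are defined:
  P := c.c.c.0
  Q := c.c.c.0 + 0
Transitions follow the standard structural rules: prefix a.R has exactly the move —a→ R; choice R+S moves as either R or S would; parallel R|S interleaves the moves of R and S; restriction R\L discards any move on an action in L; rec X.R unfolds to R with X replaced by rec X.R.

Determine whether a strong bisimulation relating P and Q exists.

YES

Reachable graph of P (4 states):
  s0 = c.c.c.0 | --c--▸ s1
  s1 = c.c.0 | --c--▸ s2
  s2 = c.0 | --c--▸ s3
  s3 = 0 | deadlocked
Reachable graph of Q (4 states):
  t0 = c.c.c.0 + 0 | --c--▸ t1
  t1 = c.c.0 | --c--▸ t2
  t2 = c.0 | --c--▸ t3
  t3 = 0 | deadlocked
Partition-refinement fixed point:
  B0 = {s0, t0}
  B1 = {s1, t1}
  B2 = {s2, t2}
  B3 = {s3, t3}
s0 ∈ B0, t0 ∈ B0 → same block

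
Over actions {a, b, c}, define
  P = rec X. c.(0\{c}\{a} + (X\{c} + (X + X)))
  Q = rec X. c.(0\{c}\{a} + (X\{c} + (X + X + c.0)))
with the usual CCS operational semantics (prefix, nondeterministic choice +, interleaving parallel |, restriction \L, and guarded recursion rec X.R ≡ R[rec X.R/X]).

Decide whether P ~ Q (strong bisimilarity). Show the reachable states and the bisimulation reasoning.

not bisimilar

P's transition system — 2 states:
  u0 = rec X. c.(0\{c}\{a} + (X\{c} + (X + X))) has moves =c=> u1
  u1 = 0\{c}\{a} + ((rec X. c.(0\{c}\{a} + (X\{c} + (X + X))))\{c} + ((rec X. c.(0\{c}\{a} + (X\{c} + (X + X)))) + (rec X. c.(0\{c}\{a} + (X\{c} + (X + X)))))) has moves =c=> u1
Q's transition system — 3 states:
  v0 = rec X. c.(0\{c}\{a} + (X\{c} + (X + X + c.0))) has moves =c=> v1
  v1 = 0\{c}\{a} + ((rec X. c.(0\{c}\{a} + (X\{c} + (X + X + c.0))))\{c} + ((rec X. c.(0\{c}\{a} + (X\{c} + (X + X + c.0)))) + (rec X. c.(0\{c}\{a} + (X\{c} + (X + X + c.0)))) + c.0)) has moves =c=> v1, =c=> v2
  v2 = 0 has moves (no moves)
Partition-refinement fixed point:
  B0 = {u0, u1}
  B1 = {v0}
  B2 = {v1}
  B3 = {v2}
u0 ∈ B0, v0 ∈ B1 → different blocks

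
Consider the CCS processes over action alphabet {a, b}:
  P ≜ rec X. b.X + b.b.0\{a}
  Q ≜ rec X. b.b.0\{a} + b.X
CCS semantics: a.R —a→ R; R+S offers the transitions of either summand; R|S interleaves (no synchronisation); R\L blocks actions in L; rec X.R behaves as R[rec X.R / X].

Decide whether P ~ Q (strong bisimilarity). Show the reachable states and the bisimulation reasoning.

bisimilar

Reachable graph of P (3 states):
  u0 = rec X. b.X + b.b.0\{a} | ··b··> u0, ··b··> u1
  u1 = b.0\{a} | ··b··> u2
  u2 = 0\{a} | ∅
Reachable graph of Q (3 states):
  v0 = rec X. b.b.0\{a} + b.X | ··b··> v0, ··b··> v1
  v1 = b.0\{a} | ··b··> v2
  v2 = 0\{a} | ∅
Partition-refinement fixed point:
  B0 = {u0, v0}
  B1 = {u1, v1}
  B2 = {u2, v2}
u0 ∈ B0, v0 ∈ B0 → same block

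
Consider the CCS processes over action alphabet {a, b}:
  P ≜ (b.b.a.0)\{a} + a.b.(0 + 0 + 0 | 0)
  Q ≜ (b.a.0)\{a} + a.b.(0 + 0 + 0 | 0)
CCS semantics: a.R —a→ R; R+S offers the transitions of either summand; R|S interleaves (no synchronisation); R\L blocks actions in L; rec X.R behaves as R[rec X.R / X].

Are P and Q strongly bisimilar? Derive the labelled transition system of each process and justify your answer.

Reachable graph of P (5 states):
  u0 = (b.b.a.0)\{a} + a.b.(0 + 0 + 0 | 0) ⊢ ··a··> u1, ··b··> u2
  u1 = b.(0 + 0 + 0 | 0) ⊢ ··b··> u3
  u2 = (b.a.0)\{a} ⊢ ··b··> u4
  u3 = 0 + 0 + 0 | 0 ⊢ stopped
  u4 = (a.0)\{a} ⊢ stopped
Reachable graph of Q (4 states):
  v0 = (b.a.0)\{a} + a.b.(0 + 0 + 0 | 0) ⊢ ··a··> v1, ··b··> v2
  v1 = b.(0 + 0 + 0 | 0) ⊢ ··b··> v3
  v2 = (a.0)\{a} ⊢ stopped
  v3 = 0 + 0 + 0 | 0 ⊢ stopped
Partition-refinement fixed point:
  B0 = {u0}
  B1 = {u1, u2, v1}
  B2 = {u3, u4, v2, v3}
  B3 = {v0}
u0 ∈ B0, v0 ∈ B3 → different blocks

NO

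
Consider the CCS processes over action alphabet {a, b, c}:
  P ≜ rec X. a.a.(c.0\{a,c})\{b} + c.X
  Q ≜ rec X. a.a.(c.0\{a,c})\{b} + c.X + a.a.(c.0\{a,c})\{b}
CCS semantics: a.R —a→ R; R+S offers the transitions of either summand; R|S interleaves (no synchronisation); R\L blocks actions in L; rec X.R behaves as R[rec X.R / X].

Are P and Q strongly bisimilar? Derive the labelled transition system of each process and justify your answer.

P ~ Q

LTS(P): 4 reachable states
  p0 = rec X. a.a.(c.0\{a,c})\{b} + c.X ⊢ ··a··> p1, ··c··> p0
  p1 = a.(c.0\{a,c})\{b} ⊢ ··a··> p2
  p2 = (c.0\{a,c})\{b} ⊢ ··c··> p3
  p3 = 0\{a,c}\{b} ⊢ ·
LTS(Q): 4 reachable states
  q0 = rec X. a.a.(c.0\{a,c})\{b} + c.X + a.a.(c.0\{a,c})\{b} ⊢ ··a··> q1, ··c··> q0
  q1 = a.(c.0\{a,c})\{b} ⊢ ··a··> q2
  q2 = (c.0\{a,c})\{b} ⊢ ··c··> q3
  q3 = 0\{a,c}\{b} ⊢ ·
Bisimilarity quotient blocks:
  B0 = {p0, q0}
  B1 = {p1, q1}
  B2 = {p2, q2}
  B3 = {p3, q3}
p0 ∈ B0, q0 ∈ B0 → same block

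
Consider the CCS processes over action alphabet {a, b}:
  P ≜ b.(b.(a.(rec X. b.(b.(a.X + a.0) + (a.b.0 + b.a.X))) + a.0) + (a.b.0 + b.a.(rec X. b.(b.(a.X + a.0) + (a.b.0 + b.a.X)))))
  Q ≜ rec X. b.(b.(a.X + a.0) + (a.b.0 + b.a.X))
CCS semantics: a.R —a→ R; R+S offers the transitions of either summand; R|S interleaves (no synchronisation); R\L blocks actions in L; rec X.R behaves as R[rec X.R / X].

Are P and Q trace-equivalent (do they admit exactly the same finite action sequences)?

traces(P) = traces(Q)

P's transition system — 7 states:
  s0 = b.(b.(a.(rec X. b.(b.(a.X + a.0) + (a.b.0 + b.a.X))) + a.0) + (a.b.0 + b.a.(rec X. b.(b.(a.X + a.0) + (a.b.0 + b.a.X))))) | -b-> s1
  s1 = b.(a.(rec X. b.(b.(a.X + a.0) + (a.b.0 + b.a.X))) + a.0) + (a.b.0 + b.a.(rec X. b.(b.(a.X + a.0) + (a.b.0 + b.a.X)))) | -a-> s2, -b-> s3, -b-> s4
  s2 = b.0 | -b-> s5
  s3 = a.(rec X. b.(b.(a.X + a.0) + (a.b.0 + b.a.X))) | -a-> s6
  s4 = a.(rec X. b.(b.(a.X + a.0) + (a.b.0 + b.a.X))) + a.0 | -a-> s5, -a-> s6
  s5 = 0 | stopped
  s6 = rec X. b.(b.(a.X + a.0) + (a.b.0 + b.a.X)) | -b-> s1
Q's transition system — 6 states:
  t0 = rec X. b.(b.(a.X + a.0) + (a.b.0 + b.a.X)) | -b-> t1
  t1 = b.(a.(rec X. b.(b.(a.X + a.0) + (a.b.0 + b.a.X))) + a.0) + (a.b.0 + b.a.(rec X. b.(b.(a.X + a.0) + (a.b.0 + b.a.X)))) | -a-> t2, -b-> t3, -b-> t4
  t2 = b.0 | -b-> t5
  t3 = a.(rec X. b.(b.(a.X + a.0) + (a.b.0 + b.a.X))) | -a-> t0
  t4 = a.(rec X. b.(b.(a.X + a.0) + (a.b.0 + b.a.X))) + a.0 | -a-> t0, -a-> t5
  t5 = 0 | stopped
Bisimilarity quotient blocks:
  B0 = {s0, s6, t0}
  B1 = {s1, t1}
  B2 = {s3, t3}
  B3 = {s2, t2}
  B4 = {s5, t5}
  B5 = {s4, t4}
s0 ∈ B0, t0 ∈ B0 → same block
Bisimilar ⇒ trace-equivalent.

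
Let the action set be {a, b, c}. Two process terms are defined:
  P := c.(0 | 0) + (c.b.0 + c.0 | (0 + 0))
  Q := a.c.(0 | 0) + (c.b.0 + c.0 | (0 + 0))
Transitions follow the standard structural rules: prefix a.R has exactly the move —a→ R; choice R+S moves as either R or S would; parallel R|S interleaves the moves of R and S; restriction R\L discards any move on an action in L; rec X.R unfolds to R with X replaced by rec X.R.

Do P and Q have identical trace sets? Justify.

NO — witness ⟨a⟩

P's transition system — 5 states:
  m0 = c.(0 | 0) + (c.b.0 + c.0 | (0 + 0)) | -c-> m1, -c-> m2, -c-> m3
  m1 = 0 | (0 + 0) | ∅
  m2 = 0 | 0 | ∅
  m3 = b.0 | -b-> m4
  m4 = 0 | ∅
Q's transition system — 6 states:
  n0 = a.c.(0 | 0) + (c.b.0 + c.0 | (0 + 0)) | -a-> n1, -c-> n2, -c-> n3
  n1 = c.(0 | 0) | -c-> n4
  n2 = 0 | (0 + 0) | ∅
  n3 = b.0 | -b-> n5
  n4 = 0 | 0 | ∅
  n5 = 0 | ∅
Run σ = ⟨a⟩ on Q: start {n0}
  [1] a ⇒ {n1}
  Q completes σ.
Run σ = ⟨a⟩ on P: start {m0}
  [1] a ⇒ no successor for P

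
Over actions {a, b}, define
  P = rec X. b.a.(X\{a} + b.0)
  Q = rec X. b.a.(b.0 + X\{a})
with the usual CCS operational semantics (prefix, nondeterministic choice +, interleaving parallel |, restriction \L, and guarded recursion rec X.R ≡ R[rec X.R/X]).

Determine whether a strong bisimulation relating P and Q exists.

YES

LTS(P): 5 reachable states
  u0 = rec X. b.a.(X\{a} + b.0) | ··b··> u1
  u1 = a.((rec X. b.a.(X\{a} + b.0))\{a} + b.0) | ··a··> u2
  u2 = (rec X. b.a.(X\{a} + b.0))\{a} + b.0 | ··b··> u3, ··b··> u4
  u3 = (a.((rec X. b.a.(X\{a} + b.0))\{a} + b.0))\{a} | deadlocked
  u4 = 0 | deadlocked
LTS(Q): 5 reachable states
  v0 = rec X. b.a.(b.0 + X\{a}) | ··b··> v1
  v1 = a.(b.0 + (rec X. b.a.(b.0 + X\{a}))\{a}) | ··a··> v2
  v2 = b.0 + (rec X. b.a.(b.0 + X\{a}))\{a} | ··b··> v3, ··b··> v4
  v3 = (a.(b.0 + (rec X. b.a.(b.0 + X\{a}))\{a}))\{a} | deadlocked
  v4 = 0 | deadlocked
Bisimilarity quotient blocks:
  B0 = {u0, v0}
  B1 = {u1, v1}
  B2 = {u2, v2}
  B3 = {u3, u4, v3, v4}
u0 ∈ B0, v0 ∈ B0 → same block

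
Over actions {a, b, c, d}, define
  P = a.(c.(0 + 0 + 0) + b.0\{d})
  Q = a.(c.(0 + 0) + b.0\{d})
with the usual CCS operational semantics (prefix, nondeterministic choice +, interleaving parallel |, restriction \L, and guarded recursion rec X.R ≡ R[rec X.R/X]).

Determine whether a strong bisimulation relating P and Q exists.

P ~ Q

P's transition system — 4 states:
  p0 = a.(c.(0 + 0 + 0) + b.0\{d}) :: --a--▸ p1
  p1 = c.(0 + 0 + 0) + b.0\{d} :: --b--▸ p2, --c--▸ p3
  p2 = 0\{d} :: (no moves)
  p3 = 0 + 0 + 0 :: (no moves)
Q's transition system — 4 states:
  q0 = a.(c.(0 + 0) + b.0\{d}) :: --a--▸ q1
  q1 = c.(0 + 0) + b.0\{d} :: --b--▸ q2, --c--▸ q3
  q2 = 0\{d} :: (no moves)
  q3 = 0 + 0 :: (no moves)
Coarsest stable partition (strong bisimilarity classes):
  B0 = {p0, q0}
  B1 = {p1, q1}
  B2 = {p2, p3, q2, q3}
p0 ∈ B0, q0 ∈ B0 → same block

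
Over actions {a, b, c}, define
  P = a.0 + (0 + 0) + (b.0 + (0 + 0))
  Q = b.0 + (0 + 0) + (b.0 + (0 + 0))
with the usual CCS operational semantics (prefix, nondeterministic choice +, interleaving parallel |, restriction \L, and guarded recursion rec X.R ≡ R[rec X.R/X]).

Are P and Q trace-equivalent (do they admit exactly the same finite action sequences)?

trace-distinct — witness ⟨a⟩

Reachable graph of P (2 states):
  s0 = a.0 + (0 + 0) + (b.0 + (0 + 0)) :: --a--▸ s1, --b--▸ s1
  s1 = 0 :: stopped
Reachable graph of Q (2 states):
  t0 = b.0 + (0 + 0) + (b.0 + (0 + 0)) :: --b--▸ t1
  t1 = 0 :: stopped
Executing a from P (initial set {s0}):
  after a @ step 1: {s1}
  — P admits the full trace.
Executing a from Q (initial set {t0}):
  after a @ step 1: ∅ (Q stuck)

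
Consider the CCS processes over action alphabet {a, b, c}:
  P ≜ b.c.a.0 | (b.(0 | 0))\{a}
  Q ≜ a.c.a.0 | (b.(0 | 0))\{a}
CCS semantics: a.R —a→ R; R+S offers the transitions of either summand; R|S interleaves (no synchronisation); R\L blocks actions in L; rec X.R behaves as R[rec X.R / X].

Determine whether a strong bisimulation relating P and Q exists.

NO

Reachable graph of P (8 states):
  m0 = b.c.a.0 | (b.(0 | 0))\{a} ⊢ —b→ m1, —b→ m2
  m1 = b.c.a.0 | (0 | 0)\{a} ⊢ —b→ m3
  m2 = c.a.0 | (b.(0 | 0))\{a} ⊢ —b→ m3, —c→ m4
  m3 = c.a.0 | (0 | 0)\{a} ⊢ —c→ m5
  m4 = a.0 | (b.(0 | 0))\{a} ⊢ —a→ m6, —b→ m5
  m5 = a.0 | (0 | 0)\{a} ⊢ —a→ m7
  m6 = 0 | (b.(0 | 0))\{a} ⊢ —b→ m7
  m7 = 0 | (0 | 0)\{a} ⊢ ∅
Reachable graph of Q (8 states):
  n0 = a.c.a.0 | (b.(0 | 0))\{a} ⊢ —a→ n1, —b→ n2
  n1 = c.a.0 | (b.(0 | 0))\{a} ⊢ —b→ n3, —c→ n4
  n2 = a.c.a.0 | (0 | 0)\{a} ⊢ —a→ n3
  n3 = c.a.0 | (0 | 0)\{a} ⊢ —c→ n5
  n4 = a.0 | (b.(0 | 0))\{a} ⊢ —a→ n6, —b→ n5
  n5 = a.0 | (0 | 0)\{a} ⊢ —a→ n7
  n6 = 0 | (b.(0 | 0))\{a} ⊢ —b→ n7
  n7 = 0 | (0 | 0)\{a} ⊢ ∅
Bisimilarity quotient blocks:
  B0 = {m0}
  B1 = {m1}
  B2 = {m3, n3}
  B3 = {m5, n5}
  B4 = {m7, n7}
  B5 = {m2, n1}
  B6 = {m4, n4}
  B7 = {m6, n6}
  B8 = {n0}
  B9 = {n2}
m0 ∈ B0, n0 ∈ B8 → different blocks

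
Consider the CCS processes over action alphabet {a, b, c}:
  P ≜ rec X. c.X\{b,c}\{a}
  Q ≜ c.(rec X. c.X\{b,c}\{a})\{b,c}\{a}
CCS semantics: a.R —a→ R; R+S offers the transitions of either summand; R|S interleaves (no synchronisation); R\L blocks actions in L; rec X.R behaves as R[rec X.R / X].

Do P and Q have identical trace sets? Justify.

LTS(P): 2 reachable states
  m0 = rec X. c.X\{b,c}\{a} → --c--▸ m1
  m1 = (rec X. c.X\{b,c}\{a})\{b,c}\{a} → ·
LTS(Q): 2 reachable states
  n0 = c.(rec X. c.X\{b,c}\{a})\{b,c}\{a} → --c--▸ n1
  n1 = (rec X. c.X\{b,c}\{a})\{b,c}\{a} → ·
Partition-refinement fixed point:
  B0 = {m0, n0}
  B1 = {m1, n1}
m0 ∈ B0, n0 ∈ B0 → same block
Bisimilar ⇒ trace-equivalent.

YES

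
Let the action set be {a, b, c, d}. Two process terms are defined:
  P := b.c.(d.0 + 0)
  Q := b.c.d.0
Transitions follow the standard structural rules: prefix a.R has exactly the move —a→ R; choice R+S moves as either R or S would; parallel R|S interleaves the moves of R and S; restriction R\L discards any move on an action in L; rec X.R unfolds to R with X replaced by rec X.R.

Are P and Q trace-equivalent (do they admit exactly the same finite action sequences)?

traces(P) = traces(Q)

Reachable graph of P (4 states):
  m0 = b.c.(d.0 + 0) has moves =b=> m1
  m1 = c.(d.0 + 0) has moves =c=> m2
  m2 = d.0 + 0 has moves =d=> m3
  m3 = 0 has moves ∅
Reachable graph of Q (4 states):
  n0 = b.c.d.0 has moves =b=> n1
  n1 = c.d.0 has moves =c=> n2
  n2 = d.0 has moves =d=> n3
  n3 = 0 has moves ∅
Bisimilarity quotient blocks:
  B0 = {m0, n0}
  B1 = {m1, n1}
  B2 = {m2, n2}
  B3 = {m3, n3}
m0 ∈ B0, n0 ∈ B0 → same block
Bisimilar ⇒ trace-equivalent.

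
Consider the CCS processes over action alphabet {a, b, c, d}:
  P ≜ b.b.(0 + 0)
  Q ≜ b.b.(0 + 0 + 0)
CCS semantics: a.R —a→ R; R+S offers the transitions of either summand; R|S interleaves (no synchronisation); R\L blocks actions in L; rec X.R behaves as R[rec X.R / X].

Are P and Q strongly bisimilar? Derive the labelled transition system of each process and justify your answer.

YES

Reachable graph of P (3 states):
  u0 = b.b.(0 + 0) :: =b=> u1
  u1 = b.(0 + 0) :: =b=> u2
  u2 = 0 + 0 :: ·
Reachable graph of Q (3 states):
  v0 = b.b.(0 + 0 + 0) :: =b=> v1
  v1 = b.(0 + 0 + 0) :: =b=> v2
  v2 = 0 + 0 + 0 :: ·
Partition-refinement fixed point:
  B0 = {u0, v0}
  B1 = {u1, v1}
  B2 = {u2, v2}
u0 ∈ B0, v0 ∈ B0 → same block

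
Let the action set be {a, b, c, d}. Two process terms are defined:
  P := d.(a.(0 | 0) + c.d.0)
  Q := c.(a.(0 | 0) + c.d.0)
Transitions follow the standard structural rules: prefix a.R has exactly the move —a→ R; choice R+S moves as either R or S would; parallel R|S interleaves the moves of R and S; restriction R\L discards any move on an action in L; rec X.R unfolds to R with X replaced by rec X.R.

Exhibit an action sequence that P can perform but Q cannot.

Reachable graph of P (5 states):
  p0 = d.(a.(0 | 0) + c.d.0) → --d--▸ p1
  p1 = a.(0 | 0) + c.d.0 → --a--▸ p2, --c--▸ p3
  p2 = 0 | 0 → ·
  p3 = d.0 → --d--▸ p4
  p4 = 0 → ·
Reachable graph of Q (5 states):
  q0 = c.(a.(0 | 0) + c.d.0) → --c--▸ q1
  q1 = a.(0 | 0) + c.d.0 → --a--▸ q2, --c--▸ q3
  q2 = 0 | 0 → ·
  q3 = d.0 → --d--▸ q4
  q4 = 0 → ·
Executing d from P (initial set {p0}):
  after d @ step 1: {p1}
  ✓ P
Executing d from Q (initial set {q0}):
  after d @ step 1: no successor for Q

d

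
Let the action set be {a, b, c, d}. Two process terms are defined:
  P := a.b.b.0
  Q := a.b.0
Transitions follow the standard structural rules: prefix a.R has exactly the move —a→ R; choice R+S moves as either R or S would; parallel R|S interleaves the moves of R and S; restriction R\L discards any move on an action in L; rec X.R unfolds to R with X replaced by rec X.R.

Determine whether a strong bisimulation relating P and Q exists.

Reachable graph of P (4 states):
  s0 = a.b.b.0 :: ··a··> s1
  s1 = b.b.0 :: ··b··> s2
  s2 = b.0 :: ··b··> s3
  s3 = 0 :: stopped
Reachable graph of Q (3 states):
  t0 = a.b.0 :: ··a··> t1
  t1 = b.0 :: ··b··> t2
  t2 = 0 :: stopped
Bisimilarity quotient blocks:
  B0 = {s0}
  B1 = {s1}
  B2 = {s2, t1}
  B3 = {s3, t2}
  B4 = {t0}
s0 ∈ B0, t0 ∈ B4 → different blocks

not bisimilar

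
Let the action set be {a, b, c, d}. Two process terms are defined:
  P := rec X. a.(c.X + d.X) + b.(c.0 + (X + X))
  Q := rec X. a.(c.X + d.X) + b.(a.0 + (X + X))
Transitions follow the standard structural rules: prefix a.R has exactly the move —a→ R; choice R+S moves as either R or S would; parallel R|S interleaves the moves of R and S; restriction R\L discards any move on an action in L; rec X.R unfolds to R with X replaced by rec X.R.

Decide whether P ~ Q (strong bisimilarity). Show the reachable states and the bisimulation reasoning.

LTS(P): 4 reachable states
  s0 = rec X. a.(c.X + d.X) + b.(c.0 + (X + X)) :: —a→ s1, —b→ s2
  s1 = c.(rec X. a.(c.X + d.X) + b.(c.0 + (X + X))) + d.(rec X. a.(c.X + d.X) + b.(c.0 + (X + X))) :: —c→ s0, —d→ s0
  s2 = c.0 + ((rec X. a.(c.X + d.X) + b.(c.0 + (X + X))) + (rec X. a.(c.X + d.X) + b.(c.0 + (X + X)))) :: —a→ s1, —b→ s2, —c→ s3
  s3 = 0 :: ∅
LTS(Q): 4 reachable states
  t0 = rec X. a.(c.X + d.X) + b.(a.0 + (X + X)) :: —a→ t1, —b→ t2
  t1 = c.(rec X. a.(c.X + d.X) + b.(a.0 + (X + X))) + d.(rec X. a.(c.X + d.X) + b.(a.0 + (X + X))) :: —c→ t0, —d→ t0
  t2 = a.0 + ((rec X. a.(c.X + d.X) + b.(a.0 + (X + X))) + (rec X. a.(c.X + d.X) + b.(a.0 + (X + X)))) :: —a→ t1, —a→ t3, —b→ t2
  t3 = 0 :: ∅
Bisimilarity quotient blocks:
  B0 = {s0}
  B1 = {s2}
  B2 = {s1}
  B3 = {s3, t3}
  B4 = {t0}
  B5 = {t1}
  B6 = {t2}
s0 ∈ B0, t0 ∈ B4 → different blocks

P ≁ Q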